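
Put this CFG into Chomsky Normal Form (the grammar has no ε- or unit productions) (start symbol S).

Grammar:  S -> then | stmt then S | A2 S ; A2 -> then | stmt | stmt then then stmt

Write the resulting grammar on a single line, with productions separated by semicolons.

Introduce a nonterminal for each terminal appearing in a rule of length ≥ 2: X1 → stmt, X2 → then.
Binarize each right-hand side of length ≥ 3 by chaining fresh nonterminals (Y1, Y2, …): affected rules were S → X1 X2 S; A2 → X1 X2 X2 X1.

S -> then | X1 Y1 | A2 S; A2 -> then | stmt | X1 Y2; X1 -> stmt; X2 -> then; Y1 -> X2 S; Y2 -> X2 Y3; Y3 -> X2 X1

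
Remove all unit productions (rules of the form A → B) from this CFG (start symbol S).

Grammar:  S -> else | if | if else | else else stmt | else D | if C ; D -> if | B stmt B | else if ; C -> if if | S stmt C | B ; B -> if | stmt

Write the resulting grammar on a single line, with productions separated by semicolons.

S -> else | if | if else | else else stmt | else D | if C; D -> if | B stmt B | else if; C -> if | stmt | if if | S stmt C; B -> if | stmt

Unit pairs: C ⇒* {B}.
For every A with A ⇒* B via unit rules, add B's non-unit alternatives to A; then delete every rule of the form X → Y.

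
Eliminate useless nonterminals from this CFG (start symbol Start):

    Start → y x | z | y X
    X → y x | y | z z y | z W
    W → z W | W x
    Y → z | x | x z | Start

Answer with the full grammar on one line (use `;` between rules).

Start → y x | z | y X; X → y x | y | z z y

Generating nonterminals: {Start, X, Y}.
Reachable from Start after that: {Start, X}.
Removed useless symbols: {W, Y} and every production mentioning them.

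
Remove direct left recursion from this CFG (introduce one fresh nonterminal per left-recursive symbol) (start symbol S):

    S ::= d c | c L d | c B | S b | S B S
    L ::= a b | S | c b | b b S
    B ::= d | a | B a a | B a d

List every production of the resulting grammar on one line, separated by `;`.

S ::= d c S' | c L d S' | c B S'; L ::= a b | S | c b | b b S; B ::= d B' | a B'; S' ::= b S' | B S S' | ε; B' ::= a a B' | a d B' | ε

Left recursion appears on S, B.
For S: α = {b, B S}, β = {d c, c L d, c B}. Rewrite as S → β S' and S' → α S' | ε.
For B: α = {a a, a d}, β = {d, a}. Rewrite as B → β B' and B' → α B' | ε.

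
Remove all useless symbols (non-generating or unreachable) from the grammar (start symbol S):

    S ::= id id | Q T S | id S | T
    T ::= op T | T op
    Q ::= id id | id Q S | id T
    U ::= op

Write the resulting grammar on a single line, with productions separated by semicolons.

Generating nonterminals: {Q, S, U}.
Reachable from S after that: {S}.
Removed useless symbols: {Q, T, U} and every production mentioning them.

S ::= id id | id S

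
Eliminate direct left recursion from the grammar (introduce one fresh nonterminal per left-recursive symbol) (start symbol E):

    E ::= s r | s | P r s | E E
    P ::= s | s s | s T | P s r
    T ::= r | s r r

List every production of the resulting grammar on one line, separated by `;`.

E ::= s r E' | s E' | P r s E'; P ::= s P' | s s P' | s T P'; T ::= r | s r r; E' ::= E E' | ε; P' ::= s r P' | ε

Directly left-recursive nonterminals: E, P.
For E: α = {E}, β = {s r, s, P r s}. Rewrite as E → β E' and E' → α E' | ε.
For P: α = {s r}, β = {s, s s, s T}. Rewrite as P → β P' and P' → α P' | ε.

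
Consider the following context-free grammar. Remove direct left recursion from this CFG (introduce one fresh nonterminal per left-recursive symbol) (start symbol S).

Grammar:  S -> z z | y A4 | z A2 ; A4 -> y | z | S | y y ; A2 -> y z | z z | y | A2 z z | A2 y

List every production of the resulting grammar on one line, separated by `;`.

A2 is directly left-recursive.
For A2: α = {z z, y}, β = {y z, z z, y}. Rewrite as A2 → β A2' and A2' → α A2' | ε.

S -> z z | y A4 | z A2; A4 -> y | z | S | y y; A2 -> y z A2' | z z A2' | y A2'; A2' -> z z A2' | y A2' | ε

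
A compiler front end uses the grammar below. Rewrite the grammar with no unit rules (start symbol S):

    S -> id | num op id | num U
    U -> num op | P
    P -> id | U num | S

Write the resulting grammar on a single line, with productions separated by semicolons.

S -> id | num op id | num U; U -> num op | id | num op id | num U | U num; P -> id | num op id | num U | U num

Unit pairs: P ⇒* {S}; U ⇒* {P, S}.
For each unit pair (A, B), copy every non-unit production of B to A, then drop all unit productions.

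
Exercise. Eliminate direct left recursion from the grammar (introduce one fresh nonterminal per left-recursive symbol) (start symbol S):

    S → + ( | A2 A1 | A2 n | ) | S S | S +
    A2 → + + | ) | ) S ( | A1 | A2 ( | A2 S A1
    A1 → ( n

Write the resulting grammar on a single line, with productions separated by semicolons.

S → + ( S' | A2 A1 S' | A2 n S' | ) S'; A2 → + + A2' | ) A2' | ) S ( A2' | A1 A2'; A1 → ( n; S' → S S' | + S' | ε; A2' → ( A2' | S A1 A2' | ε

Directly left-recursive nonterminals: S, A2.
For S: α = {S, +}, β = {+ (, A2 A1, A2 n, )}. Rewrite as S → β S' and S' → α S' | ε.
For A2: α = {(, S A1}, β = {+ +, ), ) S (, A1}. Rewrite as A2 → β A2' and A2' → α A2' | ε.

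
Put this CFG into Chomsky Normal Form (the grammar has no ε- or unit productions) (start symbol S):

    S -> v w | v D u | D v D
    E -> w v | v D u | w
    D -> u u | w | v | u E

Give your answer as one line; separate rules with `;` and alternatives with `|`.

Introduce a nonterminal for each terminal appearing in a rule of length ≥ 2: X1 → v, X2 → w, X3 → u.
Binarize each right-hand side of length ≥ 3 by chaining fresh nonterminals (Y1, Y2, …): affected rules were S → X1 D X3; S → D X1 D; E → X1 D X3.

S -> X1 X2 | X1 Y1 | D Y2; E -> X2 X1 | X1 Y3 | w; D -> X3 X3 | w | v | X3 E; X1 -> v; X2 -> w; X3 -> u; Y1 -> D X3; Y2 -> X1 D; Y3 -> D X3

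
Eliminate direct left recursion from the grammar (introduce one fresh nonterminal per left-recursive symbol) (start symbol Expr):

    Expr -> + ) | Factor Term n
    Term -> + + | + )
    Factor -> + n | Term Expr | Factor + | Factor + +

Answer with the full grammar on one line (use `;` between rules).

Expr -> + ) | Factor Term n; Term -> + + | + ); Factor -> + n Factor1 | Term Expr Factor1; Factor1 -> + Factor1 | + + Factor1 | ε

Factor is directly left-recursive.
For Factor: α = {+, + +}, β = {+ n, Term Expr}. Rewrite as Factor → β Factor1 and Factor1 → α Factor1 | ε.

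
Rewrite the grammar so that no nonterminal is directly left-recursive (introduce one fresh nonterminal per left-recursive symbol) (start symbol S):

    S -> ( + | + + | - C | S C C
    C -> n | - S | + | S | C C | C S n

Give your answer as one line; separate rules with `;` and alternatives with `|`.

S -> ( + S' | + + S' | - C S'; C -> n C' | - S C' | + C' | S C'; S' -> C C S' | ε; C' -> C C' | S n C' | ε

S, C are directly left-recursive.
For S: α = {C C}, β = {( +, + +, - C}. Rewrite as S → β S' and S' → α S' | ε.
For C: α = {C, S n}, β = {n, - S, +, S}. Rewrite as C → β C' and C' → α C' | ε.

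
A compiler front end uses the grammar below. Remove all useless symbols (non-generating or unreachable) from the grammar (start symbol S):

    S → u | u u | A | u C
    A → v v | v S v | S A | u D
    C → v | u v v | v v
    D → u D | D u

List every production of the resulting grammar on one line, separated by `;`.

Generating nonterminals: {A, C, S}.
Reachable from S after that: {A, C, S}.
Removed useless symbols: {D} and every production mentioning them.

S → u | u u | A | u C; A → v v | v S v | S A; C → v | u v v | v v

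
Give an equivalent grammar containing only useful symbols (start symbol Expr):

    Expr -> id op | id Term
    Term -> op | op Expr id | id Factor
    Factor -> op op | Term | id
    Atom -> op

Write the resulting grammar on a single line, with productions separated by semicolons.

Generating nonterminals: {Atom, Expr, Factor, Term}.
Reachable from Expr after that: {Expr, Factor, Term}.
Removed useless symbols: {Atom} and every production mentioning them.

Expr -> id op | id Term; Term -> op | op Expr id | id Factor; Factor -> op op | Term | id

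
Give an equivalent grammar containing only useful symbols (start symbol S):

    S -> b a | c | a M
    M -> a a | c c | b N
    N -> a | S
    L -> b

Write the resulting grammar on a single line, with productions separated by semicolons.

S -> b a | c | a M; M -> a a | c c | b N; N -> a | S

Generating nonterminals: {L, M, N, S}.
Reachable from S after that: {M, N, S}.
Removed useless symbols: {L} and every production mentioning them.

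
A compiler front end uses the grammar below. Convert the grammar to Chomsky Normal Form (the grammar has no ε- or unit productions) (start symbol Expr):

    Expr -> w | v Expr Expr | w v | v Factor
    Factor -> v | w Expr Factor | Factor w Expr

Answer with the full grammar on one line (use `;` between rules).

Introduce a nonterminal for each terminal appearing in a rule of length ≥ 2: X1 → v, X2 → w.
Binarize each right-hand side of length ≥ 3 by chaining fresh nonterminals (Y1, Y2, …): affected rules were Expr → X1 Expr Expr; Factor → X2 Expr Factor; Factor → Factor X2 Expr.

Expr -> w | X1 Y1 | X2 X1 | X1 Factor; Factor -> v | X2 Y2 | Factor Y3; X1 -> v; X2 -> w; Y1 -> Expr Expr; Y2 -> Expr Factor; Y3 -> X2 Expr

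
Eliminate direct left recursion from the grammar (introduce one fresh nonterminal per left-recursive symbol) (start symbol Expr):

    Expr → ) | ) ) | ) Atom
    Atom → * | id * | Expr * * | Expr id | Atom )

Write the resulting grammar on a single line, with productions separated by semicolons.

Expr → ) | ) ) | ) Atom; Atom → * Atom1 | id * Atom1 | Expr * * Atom1 | Expr id Atom1; Atom1 → ) Atom1 | eps

Directly left-recursive nonterminal: Atom.
For Atom: α = {)}, β = {*, id *, Expr * *, Expr id}. Rewrite as Atom → β Atom1 and Atom1 → α Atom1 | ε.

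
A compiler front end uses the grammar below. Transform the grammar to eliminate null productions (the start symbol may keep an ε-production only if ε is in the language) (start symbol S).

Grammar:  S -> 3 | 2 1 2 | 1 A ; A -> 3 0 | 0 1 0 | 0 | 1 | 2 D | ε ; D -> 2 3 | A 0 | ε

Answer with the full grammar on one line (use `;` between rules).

S -> 3 | 2 1 2 | 1 A | 1; A -> 3 0 | 0 1 0 | 0 | 1 | 2 D | 2; D -> 2 3 | A 0 | 0

Nullable set = {A, D}.
ε ∉ L(G), so no ε-production is kept.
Expand every rule over subsets of its nullable positions: S → 1 A gives 1 A | 1. A → 2 D gives 2 D | 2. D → A 0 gives A 0 | 0.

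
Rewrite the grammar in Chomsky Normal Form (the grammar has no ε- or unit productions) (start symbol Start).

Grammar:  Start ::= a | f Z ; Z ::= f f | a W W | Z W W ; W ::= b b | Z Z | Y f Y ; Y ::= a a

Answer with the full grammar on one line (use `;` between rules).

Start ::= a | X1 Z; Z ::= X1 X1 | X2 Y1 | Z Y2; W ::= X3 X3 | Z Z | Y Y3; Y ::= X2 X2; X1 ::= f; X2 ::= a; X3 ::= b; Y1 ::= W W; Y2 ::= W W; Y3 ::= X1 Y

Introduce a nonterminal for each terminal appearing in a rule of length ≥ 2: X1 → f, X2 → a, X3 → b.
Binarize each right-hand side of length ≥ 3 by chaining fresh nonterminals (Y1, Y2, …): affected rules were Z → X2 W W; Z → Z W W; W → Y X1 Y.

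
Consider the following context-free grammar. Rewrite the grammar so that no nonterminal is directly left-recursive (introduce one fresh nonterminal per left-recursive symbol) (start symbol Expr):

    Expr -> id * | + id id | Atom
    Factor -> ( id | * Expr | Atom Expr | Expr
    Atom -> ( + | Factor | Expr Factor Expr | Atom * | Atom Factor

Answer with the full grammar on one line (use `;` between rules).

Expr -> id * | + id id | Atom; Factor -> ( id | * Expr | Atom Expr | Expr; Atom -> ( + Atom1 | Factor Atom1 | Expr Factor Expr Atom1; Atom1 -> * Atom1 | Factor Atom1 | ε

Directly left-recursive nonterminal: Atom.
For Atom: α = {*, Factor}, β = {( +, Factor, Expr Factor Expr}. Rewrite as Atom → β Atom1 and Atom1 → α Atom1 | ε.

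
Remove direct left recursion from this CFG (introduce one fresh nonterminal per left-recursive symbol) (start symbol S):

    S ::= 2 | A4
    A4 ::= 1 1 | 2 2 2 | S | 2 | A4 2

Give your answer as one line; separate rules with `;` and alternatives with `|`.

S ::= 2 | A4; A4 ::= 1 1 A4' | 2 2 2 A4' | S A4' | 2 A4'; A4' ::= 2 A4' | ε

A4 is directly left-recursive.
For A4: α = {2}, β = {1 1, 2 2 2, S, 2}. Rewrite as A4 → β A4' and A4' → α A4' | ε.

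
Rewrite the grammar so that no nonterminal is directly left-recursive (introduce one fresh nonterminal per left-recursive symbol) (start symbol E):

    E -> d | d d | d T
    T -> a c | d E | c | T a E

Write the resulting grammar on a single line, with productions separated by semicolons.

E -> d | d d | d T; T -> a c T' | d E T' | c T'; T' -> a E T' | ε

Directly left-recursive nonterminal: T.
For T: α = {a E}, β = {a c, d E, c}. Rewrite as T → β T' and T' → α T' | ε.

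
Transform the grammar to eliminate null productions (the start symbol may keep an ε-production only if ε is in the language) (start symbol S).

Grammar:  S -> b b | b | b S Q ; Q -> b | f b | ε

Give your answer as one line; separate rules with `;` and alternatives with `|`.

S -> b b | b | b S Q | b S; Q -> b | f b

Nullable set = {Q}.
ε ∉ L(G), so no ε-production is kept.
Add the nullable-subset variants: S → b S Q gives b S Q | b S.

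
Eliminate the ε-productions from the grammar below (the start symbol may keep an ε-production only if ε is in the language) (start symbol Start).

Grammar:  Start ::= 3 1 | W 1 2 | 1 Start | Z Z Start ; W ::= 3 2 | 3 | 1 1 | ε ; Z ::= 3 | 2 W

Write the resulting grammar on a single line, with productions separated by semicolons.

Start ::= 3 1 | W 1 2 | 1 2 | 1 Start | Z Z Start; W ::= 3 2 | 3 | 1 1; Z ::= 3 | 2 W | 2

Nullable nonterminals: {W}.
ε ∉ L(G), so no ε-production is kept.
Expand every rule over subsets of its nullable positions: Start → W 1 2 gives W 1 2 | 1 2. Z → 2 W gives 2 W | 2.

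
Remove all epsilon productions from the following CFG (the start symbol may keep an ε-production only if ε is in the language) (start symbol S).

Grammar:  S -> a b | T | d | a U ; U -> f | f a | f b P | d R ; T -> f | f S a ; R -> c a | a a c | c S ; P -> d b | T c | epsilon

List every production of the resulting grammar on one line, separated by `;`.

S -> a b | T | d | a U; U -> f | f a | f b P | f b | d R; T -> f | f S a; R -> c a | a a c | c S; P -> d b | T c

Nullable set = {P}.
ε ∉ L(G), so no ε-production is kept.
Add the nullable-subset variants: U → f b P gives f b P | f b.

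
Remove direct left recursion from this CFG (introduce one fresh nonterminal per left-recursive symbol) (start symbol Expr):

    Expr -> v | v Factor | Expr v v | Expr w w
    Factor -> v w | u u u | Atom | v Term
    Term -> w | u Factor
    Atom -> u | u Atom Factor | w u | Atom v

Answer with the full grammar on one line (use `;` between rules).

Expr, Atom are directly left-recursive.
For Expr: α = {v v, w w}, β = {v, v Factor}. Rewrite as Expr → β Expr1 and Expr1 → α Expr1 | ε.
For Atom: α = {v}, β = {u, u Atom Factor, w u}. Rewrite as Atom → β Atom1 and Atom1 → α Atom1 | ε.

Expr -> v Expr1 | v Factor Expr1; Factor -> v w | u u u | Atom | v Term; Term -> w | u Factor; Atom -> u Atom1 | u Atom Factor Atom1 | w u Atom1; Expr1 -> v v Expr1 | w w Expr1 | eps; Atom1 -> v Atom1 | eps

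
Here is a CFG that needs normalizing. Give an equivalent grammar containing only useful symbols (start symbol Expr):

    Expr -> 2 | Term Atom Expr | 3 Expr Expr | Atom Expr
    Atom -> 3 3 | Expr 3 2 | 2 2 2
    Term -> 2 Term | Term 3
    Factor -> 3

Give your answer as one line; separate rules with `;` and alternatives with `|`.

Expr -> 2 | 3 Expr Expr | Atom Expr; Atom -> 3 3 | Expr 3 2 | 2 2 2

Generating nonterminals: {Atom, Expr, Factor}.
Reachable from Expr after that: {Atom, Expr}.
Removed useless symbols: {Factor, Term} and every production mentioning them.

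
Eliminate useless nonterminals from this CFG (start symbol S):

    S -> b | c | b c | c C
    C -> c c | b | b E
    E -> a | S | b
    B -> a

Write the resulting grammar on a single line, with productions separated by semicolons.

S -> b | c | b c | c C; C -> c c | b | b E; E -> a | S | b

Generating nonterminals: {B, C, E, S}.
Reachable from S after that: {C, E, S}.
Removed useless symbols: {B} and every production mentioning them.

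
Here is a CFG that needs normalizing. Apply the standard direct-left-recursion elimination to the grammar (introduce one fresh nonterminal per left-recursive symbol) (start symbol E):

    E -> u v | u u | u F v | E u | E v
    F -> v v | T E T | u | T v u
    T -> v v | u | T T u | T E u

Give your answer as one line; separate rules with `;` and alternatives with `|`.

E, T are directly left-recursive.
For E: α = {u, v}, β = {u v, u u, u F v}. Rewrite as E → β E' and E' → α E' | ε.
For T: α = {T u, E u}, β = {v v, u}. Rewrite as T → β T' and T' → α T' | ε.

E -> u v E' | u u E' | u F v E'; F -> v v | T E T | u | T v u; T -> v v T' | u T'; E' -> u E' | v E' | ε; T' -> T u T' | E u T' | ε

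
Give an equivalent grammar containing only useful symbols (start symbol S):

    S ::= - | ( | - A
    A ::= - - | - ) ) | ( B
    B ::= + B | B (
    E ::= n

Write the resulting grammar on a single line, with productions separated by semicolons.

S ::= - | ( | - A; A ::= - - | - ) )

Generating nonterminals: {A, E, S}.
Reachable from S after that: {A, S}.
Removed useless symbols: {B, E} and every production mentioning them.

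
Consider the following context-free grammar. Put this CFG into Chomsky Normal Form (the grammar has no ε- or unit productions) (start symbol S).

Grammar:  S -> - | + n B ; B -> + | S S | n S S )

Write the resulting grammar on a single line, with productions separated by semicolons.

Introduce a nonterminal for each terminal appearing in a rule of length ≥ 2: X1 → +, X2 → n, X3 → ).
Binarize each right-hand side of length ≥ 3 by chaining fresh nonterminals (Y1, Y2, …): affected rules were S → X1 X2 B; B → X2 S S X3.

S -> - | X1 Y1; B -> + | S S | X2 Y2; X1 -> +; X2 -> n; X3 -> ); Y1 -> X2 B; Y2 -> S Y3; Y3 -> S X3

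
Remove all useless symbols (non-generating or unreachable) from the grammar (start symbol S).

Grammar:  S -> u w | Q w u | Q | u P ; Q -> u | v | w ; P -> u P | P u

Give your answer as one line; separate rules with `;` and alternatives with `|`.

S -> u w | Q w u | Q; Q -> u | v | w

Generating nonterminals: {Q, S}.
Reachable from S after that: {Q, S}.
Removed useless symbols: {P} and every production mentioning them.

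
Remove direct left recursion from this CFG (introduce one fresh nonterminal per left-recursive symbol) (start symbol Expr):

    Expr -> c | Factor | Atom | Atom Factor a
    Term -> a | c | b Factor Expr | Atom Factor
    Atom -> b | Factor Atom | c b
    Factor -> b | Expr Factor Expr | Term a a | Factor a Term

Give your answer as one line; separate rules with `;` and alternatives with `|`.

Expr -> c | Factor | Atom | Atom Factor a; Term -> a | c | b Factor Expr | Atom Factor; Atom -> b | Factor Atom | c b; Factor -> b Factor1 | Expr Factor Expr Factor1 | Term a a Factor1; Factor1 -> a Term Factor1 | ε

Factor is directly left-recursive.
For Factor: α = {a Term}, β = {b, Expr Factor Expr, Term a a}. Rewrite as Factor → β Factor1 and Factor1 → α Factor1 | ε.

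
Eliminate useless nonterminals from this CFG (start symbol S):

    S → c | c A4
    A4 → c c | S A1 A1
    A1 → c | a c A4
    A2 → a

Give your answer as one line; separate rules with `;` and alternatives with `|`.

S → c | c A4; A4 → c c | S A1 A1; A1 → c | a c A4

Generating nonterminals: {A1, A2, A4, S}.
Reachable from S after that: {A1, A4, S}.
Removed useless symbols: {A2} and every production mentioning them.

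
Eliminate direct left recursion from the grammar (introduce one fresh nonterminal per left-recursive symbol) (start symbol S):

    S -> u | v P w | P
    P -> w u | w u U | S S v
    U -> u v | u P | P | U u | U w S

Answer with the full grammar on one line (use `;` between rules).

Directly left-recursive nonterminal: U.
For U: α = {u, w S}, β = {u v, u P, P}. Rewrite as U → β U' and U' → α U' | ε.

S -> u | v P w | P; P -> w u | w u U | S S v; U -> u v U' | u P U' | P U'; U' -> u U' | w S U' | eps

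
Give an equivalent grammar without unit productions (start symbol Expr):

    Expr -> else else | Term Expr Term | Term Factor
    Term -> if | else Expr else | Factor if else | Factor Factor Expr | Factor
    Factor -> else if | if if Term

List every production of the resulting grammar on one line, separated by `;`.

Unit pairs: Term ⇒* {Factor}.
For every A with A ⇒* B via unit rules, add B's non-unit alternatives to A; then delete every rule of the form X → Y.

Expr -> else else | Term Expr Term | Term Factor; Term -> if | else Expr else | Factor if else | Factor Factor Expr | else if | if if Term; Factor -> else if | if if Term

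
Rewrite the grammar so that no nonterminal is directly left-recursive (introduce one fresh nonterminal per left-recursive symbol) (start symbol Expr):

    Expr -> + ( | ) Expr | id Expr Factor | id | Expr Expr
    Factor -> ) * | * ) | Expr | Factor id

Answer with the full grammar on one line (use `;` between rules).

Expr, Factor are directly left-recursive.
For Expr: α = {Expr}, β = {+ (, ) Expr, id Expr Factor, id}. Rewrite as Expr → β Expr1 and Expr1 → α Expr1 | ε.
For Factor: α = {id}, β = {) *, * ), Expr}. Rewrite as Factor → β Factor1 and Factor1 → α Factor1 | ε.

Expr -> + ( Expr1 | ) Expr Expr1 | id Expr Factor Expr1 | id Expr1; Factor -> ) * Factor1 | * ) Factor1 | Expr Factor1; Expr1 -> Expr Expr1 | epsilon; Factor1 -> id Factor1 | epsilon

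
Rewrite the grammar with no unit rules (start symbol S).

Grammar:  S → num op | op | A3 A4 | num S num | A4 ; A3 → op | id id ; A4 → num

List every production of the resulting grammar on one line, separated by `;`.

S → num | num op | op | A3 A4 | num S num; A3 → op | id id; A4 → num

Unit pairs: S ⇒* {A4}.
For each unit pair (A, B), copy every non-unit production of B to A, then drop all unit productions.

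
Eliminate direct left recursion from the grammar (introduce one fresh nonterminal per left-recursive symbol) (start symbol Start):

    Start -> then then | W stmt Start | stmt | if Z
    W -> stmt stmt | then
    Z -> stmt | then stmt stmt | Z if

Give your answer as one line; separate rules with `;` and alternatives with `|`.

Start -> then then | W stmt Start | stmt | if Z; W -> stmt stmt | then; Z -> stmt Z1 | then stmt stmt Z1; Z1 -> if Z1 | ε

Z is directly left-recursive.
For Z: α = {if}, β = {stmt, then stmt stmt}. Rewrite as Z → β Z1 and Z1 → α Z1 | ε.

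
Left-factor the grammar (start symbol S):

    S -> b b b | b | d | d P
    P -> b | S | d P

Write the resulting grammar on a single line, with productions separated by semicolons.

S -> b S' | d S''; P -> b | S | d P; S' -> b b | ε; S'' -> ε | P

S has alternatives sharing prefix 'b': factor to S → b S' with S' → b b | ε.
S has alternatives sharing prefix 'd': factor to S → d S'' with S'' → ε | P.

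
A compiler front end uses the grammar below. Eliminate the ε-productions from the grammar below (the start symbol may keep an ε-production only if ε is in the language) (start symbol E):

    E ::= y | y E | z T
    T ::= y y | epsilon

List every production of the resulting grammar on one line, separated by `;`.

E ::= y | y E | z T | z; T ::= y y

Nullable nonterminals: {T}.
ε ∉ L(G), so no ε-production is kept.
For each production, add variants omitting each subset of nullable occurrences: E → z T gives z T | z.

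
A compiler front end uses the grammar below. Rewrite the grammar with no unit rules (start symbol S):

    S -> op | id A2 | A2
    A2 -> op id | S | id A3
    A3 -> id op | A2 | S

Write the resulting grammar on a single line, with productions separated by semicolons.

S -> op id | id A3 | op | id A2; A2 -> op id | id A3 | op | id A2; A3 -> op id | id A3 | op | id A2 | id op

Unit pairs: A2 ⇒* {S}; A3 ⇒* {A2, S}; S ⇒* {A2}.
For each unit pair (A, B), copy every non-unit production of B to A, then drop all unit productions.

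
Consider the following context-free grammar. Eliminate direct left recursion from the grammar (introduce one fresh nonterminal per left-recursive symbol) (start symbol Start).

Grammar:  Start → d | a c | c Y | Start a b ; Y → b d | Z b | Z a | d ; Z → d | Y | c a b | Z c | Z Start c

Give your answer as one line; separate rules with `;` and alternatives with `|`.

Start → d Start1 | a c Start1 | c Y Start1; Y → b d | Z b | Z a | d; Z → d Z1 | Y Z1 | c a b Z1; Start1 → a b Start1 | ε; Z1 → c Z1 | Start c Z1 | ε

Start, Z are directly left-recursive.
For Start: α = {a b}, β = {d, a c, c Y}. Rewrite as Start → β Start1 and Start1 → α Start1 | ε.
For Z: α = {c, Start c}, β = {d, Y, c a b}. Rewrite as Z → β Z1 and Z1 → α Z1 | ε.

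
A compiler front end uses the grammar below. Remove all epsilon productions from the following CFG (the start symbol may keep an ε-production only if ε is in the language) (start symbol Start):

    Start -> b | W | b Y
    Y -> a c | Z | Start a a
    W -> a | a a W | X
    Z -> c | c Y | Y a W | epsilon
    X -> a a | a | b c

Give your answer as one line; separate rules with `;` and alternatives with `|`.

Start -> b | W | b Y; Y -> a c | Z | Start a a; W -> a | a a W | X; Z -> c | c Y | Y a W | a W; X -> a a | a | b c

Nullable set = {Y, Z}.
ε ∉ L(G), so no ε-production is kept.
For each production, add variants omitting each subset of nullable occurrences: Z → Y a W gives Y a W | a W.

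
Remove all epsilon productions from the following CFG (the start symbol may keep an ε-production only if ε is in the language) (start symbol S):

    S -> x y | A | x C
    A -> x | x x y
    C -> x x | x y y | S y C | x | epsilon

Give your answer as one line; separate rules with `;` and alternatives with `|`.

S -> x y | A | x C | x; A -> x | x x y; C -> x x | x y y | S y C | S y | x

Nullable set = {C}.
ε ∉ L(G), so no ε-production is kept.
For each production, add variants omitting each subset of nullable occurrences: S → x C gives x C | x. C → S y C gives S y C | S y.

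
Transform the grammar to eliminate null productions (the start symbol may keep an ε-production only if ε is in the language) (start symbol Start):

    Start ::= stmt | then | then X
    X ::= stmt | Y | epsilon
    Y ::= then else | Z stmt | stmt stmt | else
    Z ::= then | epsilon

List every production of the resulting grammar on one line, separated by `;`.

Nullable set = {X, Z}.
ε ∉ L(G), so no ε-production is kept.
Add the nullable-subset variants: Y → Z stmt gives Z stmt | stmt.

Start ::= stmt | then | then X; X ::= stmt | Y; Y ::= then else | Z stmt | stmt | stmt stmt | else; Z ::= then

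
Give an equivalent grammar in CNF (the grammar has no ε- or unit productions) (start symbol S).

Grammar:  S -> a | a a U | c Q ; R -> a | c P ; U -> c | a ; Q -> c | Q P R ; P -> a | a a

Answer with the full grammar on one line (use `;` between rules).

S -> a | X1 Y1 | X2 Q; R -> a | X2 P; U -> c | a; Q -> c | Q Y2; P -> a | X1 X1; X1 -> a; X2 -> c; Y1 -> X1 U; Y2 -> P R

Introduce a nonterminal for each terminal appearing in a rule of length ≥ 2: X1 → a, X2 → c.
Binarize each right-hand side of length ≥ 3 by chaining fresh nonterminals (Y1, Y2, …): affected rules were S → X1 X1 U; Q → Q P R.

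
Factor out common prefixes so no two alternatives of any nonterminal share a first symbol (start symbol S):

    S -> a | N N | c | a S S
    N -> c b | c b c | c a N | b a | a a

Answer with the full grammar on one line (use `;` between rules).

S -> N N | c | a S'; N -> b a | a a | c N'; S' -> epsilon | S S; N' -> a N | b N''; N'' -> epsilon | c

S has alternatives sharing prefix 'a': factor to S → a S' with S' → ε | S S.
N has alternatives sharing prefix 'c': factor to N → c N' with N' → b | b c | a N.
N' has alternatives sharing prefix 'b': factor to N' → b N'' with N'' → ε | c.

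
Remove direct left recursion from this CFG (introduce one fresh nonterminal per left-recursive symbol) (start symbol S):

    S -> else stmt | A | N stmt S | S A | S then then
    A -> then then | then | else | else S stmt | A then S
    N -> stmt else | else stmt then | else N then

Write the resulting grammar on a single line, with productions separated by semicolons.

Directly left-recursive nonterminals: S, A.
For S: α = {A, then then}, β = {else stmt, A, N stmt S}. Rewrite as S → β S' and S' → α S' | ε.
For A: α = {then S}, β = {then then, then, else, else S stmt}. Rewrite as A → β A' and A' → α A' | ε.

S -> else stmt S' | A S' | N stmt S S'; A -> then then A' | then A' | else A' | else S stmt A'; N -> stmt else | else stmt then | else N then; S' -> A S' | then then S' | ε; A' -> then S A' | ε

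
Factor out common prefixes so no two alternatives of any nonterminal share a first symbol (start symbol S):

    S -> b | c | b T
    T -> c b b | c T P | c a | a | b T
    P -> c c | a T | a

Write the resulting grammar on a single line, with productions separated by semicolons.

S -> c | b S'; T -> a | b T | c T'; P -> c c | a P'; S' -> eps | T; T' -> b b | T P | a; P' -> T | eps

S has alternatives sharing prefix 'b': factor to S → b S' with S' → ε | T.
T has alternatives sharing prefix 'c': factor to T → c T' with T' → b b | T P | a.
P has alternatives sharing prefix 'a': factor to P → a P' with P' → T | ε.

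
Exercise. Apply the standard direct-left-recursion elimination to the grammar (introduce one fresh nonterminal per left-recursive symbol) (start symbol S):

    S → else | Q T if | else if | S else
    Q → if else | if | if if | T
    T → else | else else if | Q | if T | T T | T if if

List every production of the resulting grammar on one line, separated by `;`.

Directly left-recursive nonterminals: S, T.
For S: α = {else}, β = {else, Q T if, else if}. Rewrite as S → β S' and S' → α S' | ε.
For T: α = {T, if if}, β = {else, else else if, Q, if T}. Rewrite as T → β T' and T' → α T' | ε.

S → else S' | Q T if S' | else if S'; Q → if else | if | if if | T; T → else T' | else else if T' | Q T' | if T T'; S' → else S' | ε; T' → T T' | if if T' | ε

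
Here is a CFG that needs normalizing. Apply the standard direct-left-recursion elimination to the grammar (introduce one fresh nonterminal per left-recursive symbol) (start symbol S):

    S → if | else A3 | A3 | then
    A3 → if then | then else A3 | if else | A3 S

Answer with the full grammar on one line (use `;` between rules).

S → if | else A3 | A3 | then; A3 → if then A3' | then else A3 A3' | if else A3'; A3' → S A3' | epsilon

A3 is directly left-recursive.
For A3: α = {S}, β = {if then, then else A3, if else}. Rewrite as A3 → β A3' and A3' → α A3' | ε.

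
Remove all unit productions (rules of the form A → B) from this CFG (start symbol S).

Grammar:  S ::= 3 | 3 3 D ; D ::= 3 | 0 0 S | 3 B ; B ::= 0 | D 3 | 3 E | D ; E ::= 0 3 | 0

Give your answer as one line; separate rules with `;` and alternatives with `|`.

S ::= 3 | 3 3 D; D ::= 3 | 0 0 S | 3 B; B ::= 0 | D 3 | 3 E | 3 | 0 0 S | 3 B; E ::= 0 3 | 0

Unit pairs: B ⇒* {D}.
Replace each nonterminal's rules with the union of the non-unit rules of every nonterminal it unit-derives.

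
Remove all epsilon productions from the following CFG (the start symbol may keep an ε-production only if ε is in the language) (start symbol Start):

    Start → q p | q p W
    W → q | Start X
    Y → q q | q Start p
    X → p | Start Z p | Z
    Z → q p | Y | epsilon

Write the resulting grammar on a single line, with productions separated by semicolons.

Start → q p | q p W; W → q | Start X | Start; Y → q q | q Start p; X → p | Start Z p | Start p | Z; Z → q p | Y

Nullable set = {X, Z}.
ε ∉ L(G), so no ε-production is kept.
Add the nullable-subset variants: W → Start X gives Start X | Start. X → Start Z p gives Start Z p | Start p.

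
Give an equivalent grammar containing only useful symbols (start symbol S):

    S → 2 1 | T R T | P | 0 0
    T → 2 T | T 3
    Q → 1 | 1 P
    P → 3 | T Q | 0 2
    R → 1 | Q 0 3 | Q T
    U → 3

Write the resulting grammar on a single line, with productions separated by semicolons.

S → 2 1 | P | 0 0; P → 3 | 0 2

Generating nonterminals: {P, Q, R, S, U}.
Reachable from S after that: {P, S}.
Removed useless symbols: {Q, R, T, U} and every production mentioning them.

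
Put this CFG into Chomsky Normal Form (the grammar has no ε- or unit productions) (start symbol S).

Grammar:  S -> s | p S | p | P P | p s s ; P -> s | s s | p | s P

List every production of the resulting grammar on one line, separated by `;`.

S -> s | X1 S | p | P P | X1 Y1; P -> s | X2 X2 | p | X2 P; X1 -> p; X2 -> s; Y1 -> X2 X2

Introduce a nonterminal for each terminal appearing in a rule of length ≥ 2: X1 → p, X2 → s.
Binarize each right-hand side of length ≥ 3 by chaining fresh nonterminals (Y1, Y2, …): affected rules were S → X1 X2 X2.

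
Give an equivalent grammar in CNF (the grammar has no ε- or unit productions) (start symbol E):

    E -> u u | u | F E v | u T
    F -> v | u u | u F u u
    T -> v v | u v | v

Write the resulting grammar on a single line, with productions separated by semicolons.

E -> X1 X1 | u | F Y1 | X1 T; F -> v | X1 X1 | X1 Y2; T -> X2 X2 | X1 X2 | v; X1 -> u; X2 -> v; Y1 -> E X2; Y2 -> F Y3; Y3 -> X1 X1

Introduce a nonterminal for each terminal appearing in a rule of length ≥ 2: X1 → u, X2 → v.
Binarize each right-hand side of length ≥ 3 by chaining fresh nonterminals (Y1, Y2, …): affected rules were E → F E X2; F → X1 F X1 X1.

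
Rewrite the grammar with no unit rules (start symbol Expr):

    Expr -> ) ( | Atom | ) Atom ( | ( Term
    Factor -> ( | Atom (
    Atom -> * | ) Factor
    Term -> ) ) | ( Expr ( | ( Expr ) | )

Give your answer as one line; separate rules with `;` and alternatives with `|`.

Unit pairs: Expr ⇒* {Atom}.
For every A with A ⇒* B via unit rules, add B's non-unit alternatives to A; then delete every rule of the form X → Y.

Expr -> * | ) Factor | ) ( | ) Atom ( | ( Term; Factor -> ( | Atom (; Atom -> * | ) Factor; Term -> ) ) | ( Expr ( | ( Expr ) | )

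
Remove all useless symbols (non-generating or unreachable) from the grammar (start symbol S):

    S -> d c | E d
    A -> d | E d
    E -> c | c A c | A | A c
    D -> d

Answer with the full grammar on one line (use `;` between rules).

Generating nonterminals: {A, D, E, S}.
Reachable from S after that: {A, E, S}.
Removed useless symbols: {D} and every production mentioning them.

S -> d c | E d; A -> d | E d; E -> c | c A c | A | A c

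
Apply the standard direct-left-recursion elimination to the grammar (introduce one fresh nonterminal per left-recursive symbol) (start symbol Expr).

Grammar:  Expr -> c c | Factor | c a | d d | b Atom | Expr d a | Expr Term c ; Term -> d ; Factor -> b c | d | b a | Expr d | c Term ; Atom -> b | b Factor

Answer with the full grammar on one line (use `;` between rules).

Expr -> c c Expr1 | Factor Expr1 | c a Expr1 | d d Expr1 | b Atom Expr1; Term -> d; Factor -> b c | d | b a | Expr d | c Term; Atom -> b | b Factor; Expr1 -> d a Expr1 | Term c Expr1 | ε

Directly left-recursive nonterminal: Expr.
For Expr: α = {d a, Term c}, β = {c c, Factor, c a, d d, b Atom}. Rewrite as Expr → β Expr1 and Expr1 → α Expr1 | ε.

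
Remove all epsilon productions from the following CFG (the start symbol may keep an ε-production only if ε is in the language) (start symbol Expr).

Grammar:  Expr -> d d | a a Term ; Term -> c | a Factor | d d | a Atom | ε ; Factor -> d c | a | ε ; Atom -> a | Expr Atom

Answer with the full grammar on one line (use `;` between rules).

Nullable nonterminals: {Factor, Term}.
ε ∉ L(G), so no ε-production is kept.
Add the nullable-subset variants: Expr → a a Term gives a a Term | a a. Term → a Factor gives a Factor | a.

Expr -> d d | a a Term | a a; Term -> c | a Factor | a | d d | a Atom; Factor -> d c | a; Atom -> a | Expr Atom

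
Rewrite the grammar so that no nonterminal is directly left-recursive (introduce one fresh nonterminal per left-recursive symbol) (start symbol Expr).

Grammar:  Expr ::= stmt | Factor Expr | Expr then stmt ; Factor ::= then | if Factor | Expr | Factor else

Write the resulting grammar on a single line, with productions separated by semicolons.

Directly left-recursive nonterminals: Expr, Factor.
For Expr: α = {then stmt}, β = {stmt, Factor Expr}. Rewrite as Expr → β Expr1 and Expr1 → α Expr1 | ε.
For Factor: α = {else}, β = {then, if Factor, Expr}. Rewrite as Factor → β Factor1 and Factor1 → α Factor1 | ε.

Expr ::= stmt Expr1 | Factor Expr Expr1; Factor ::= then Factor1 | if Factor Factor1 | Expr Factor1; Expr1 ::= then stmt Expr1 | ε; Factor1 ::= else Factor1 | ε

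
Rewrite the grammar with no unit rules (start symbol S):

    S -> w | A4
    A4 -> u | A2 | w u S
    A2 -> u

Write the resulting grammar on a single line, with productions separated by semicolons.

S -> u | w u S | w; A4 -> u | w u S; A2 -> u

Unit pairs: A4 ⇒* {A2}; S ⇒* {A2, A4}.
Replace each nonterminal's rules with the union of the non-unit rules of every nonterminal it unit-derives.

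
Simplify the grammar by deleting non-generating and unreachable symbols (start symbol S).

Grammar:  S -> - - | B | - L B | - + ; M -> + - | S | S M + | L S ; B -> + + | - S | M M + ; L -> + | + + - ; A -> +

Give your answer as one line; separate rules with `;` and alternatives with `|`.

S -> - - | B | - L B | - +; M -> + - | S | S M + | L S; B -> + + | - S | M M +; L -> + | + + -

Generating nonterminals: {A, B, L, M, S}.
Reachable from S after that: {B, L, M, S}.
Removed useless symbols: {A} and every production mentioning them.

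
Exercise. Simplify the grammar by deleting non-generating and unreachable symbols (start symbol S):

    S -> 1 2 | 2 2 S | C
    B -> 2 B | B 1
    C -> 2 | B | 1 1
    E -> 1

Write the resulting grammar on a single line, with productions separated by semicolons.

Generating nonterminals: {C, E, S}.
Reachable from S after that: {C, S}.
Removed useless symbols: {B, E} and every production mentioning them.

S -> 1 2 | 2 2 S | C; C -> 2 | 1 1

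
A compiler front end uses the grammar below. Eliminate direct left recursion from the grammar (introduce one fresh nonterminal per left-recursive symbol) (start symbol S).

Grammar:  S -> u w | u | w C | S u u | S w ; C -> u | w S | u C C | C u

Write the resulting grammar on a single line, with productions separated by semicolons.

Directly left-recursive nonterminals: S, C.
For S: α = {u u, w}, β = {u w, u, w C}. Rewrite as S → β S' and S' → α S' | ε.
For C: α = {u}, β = {u, w S, u C C}. Rewrite as C → β C' and C' → α C' | ε.

S -> u w S' | u S' | w C S'; C -> u C' | w S C' | u C C C'; S' -> u u S' | w S' | ε; C' -> u C' | ε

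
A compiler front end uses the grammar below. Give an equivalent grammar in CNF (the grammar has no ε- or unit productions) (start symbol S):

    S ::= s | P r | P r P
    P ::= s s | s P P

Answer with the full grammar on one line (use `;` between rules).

S ::= s | P X1 | P Y1; P ::= X2 X2 | X2 Y2; X1 ::= r; X2 ::= s; Y1 ::= X1 P; Y2 ::= P P

Introduce a nonterminal for each terminal appearing in a rule of length ≥ 2: X1 → r, X2 → s.
Binarize each right-hand side of length ≥ 3 by chaining fresh nonterminals (Y1, Y2, …): affected rules were S → P X1 P; P → X2 P P.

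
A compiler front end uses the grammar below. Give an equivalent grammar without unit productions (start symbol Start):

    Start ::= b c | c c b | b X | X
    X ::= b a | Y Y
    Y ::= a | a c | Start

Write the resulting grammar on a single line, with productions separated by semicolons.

Unit pairs: Start ⇒* {X}; Y ⇒* {Start, X}.
For every A with A ⇒* B via unit rules, add B's non-unit alternatives to A; then delete every rule of the form X → Y.

Start ::= b c | c c b | b X | b a | Y Y; X ::= b a | Y Y; Y ::= b c | c c b | b X | b a | Y Y | a | a c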